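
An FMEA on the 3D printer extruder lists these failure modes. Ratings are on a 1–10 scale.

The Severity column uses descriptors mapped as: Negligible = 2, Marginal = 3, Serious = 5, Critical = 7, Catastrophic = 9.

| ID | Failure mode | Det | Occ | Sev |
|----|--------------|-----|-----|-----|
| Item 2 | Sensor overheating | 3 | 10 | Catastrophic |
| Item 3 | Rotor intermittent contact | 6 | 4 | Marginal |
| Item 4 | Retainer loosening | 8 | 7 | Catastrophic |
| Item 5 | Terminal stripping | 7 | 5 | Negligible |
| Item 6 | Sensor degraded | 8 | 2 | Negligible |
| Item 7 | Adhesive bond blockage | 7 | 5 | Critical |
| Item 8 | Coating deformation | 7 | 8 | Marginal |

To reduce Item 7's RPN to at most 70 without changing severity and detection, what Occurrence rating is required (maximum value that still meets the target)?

Item 7: S=7, O=5, D=7 → current RPN = 245.
Fixed product = 49. Need 49 × O ≤ 70, so O ≤ 70/49 = 1.43.
Maximum integer Occurrence rating = 1 (gives RPN 49; O=2 would give 98 > 70).

1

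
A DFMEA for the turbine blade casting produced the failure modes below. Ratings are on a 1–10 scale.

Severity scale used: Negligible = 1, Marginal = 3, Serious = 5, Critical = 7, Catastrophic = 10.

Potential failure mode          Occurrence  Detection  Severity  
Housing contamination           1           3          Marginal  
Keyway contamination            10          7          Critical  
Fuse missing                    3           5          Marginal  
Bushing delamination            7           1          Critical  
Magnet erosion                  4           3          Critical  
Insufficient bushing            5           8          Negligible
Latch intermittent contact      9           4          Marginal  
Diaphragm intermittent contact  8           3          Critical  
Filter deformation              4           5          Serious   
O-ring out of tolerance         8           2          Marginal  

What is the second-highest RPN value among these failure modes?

RPN = Severity × Occurrence × Detection:
  Housing contamination: 3 × 1 × 3 = 9
  Keyway contamination: 7 × 10 × 7 = 490
  Fuse missing: 3 × 3 × 5 = 45
  Bushing delamination: 7 × 7 × 1 = 49
  Magnet erosion: 7 × 4 × 3 = 84
  Insufficient bushing: 1 × 5 × 8 = 40
  Latch intermittent contact: 3 × 9 × 4 = 108
  Diaphragm intermittent contact: 7 × 8 × 3 = 168
  Filter deformation: 5 × 4 × 5 = 100
  O-ring out of tolerance: 3 × 8 × 2 = 48
Sorted descending: 490, 168, 108, 100, 84, 49, 48, 45, 40, 9.
The second-highest RPN is 168 (Diaphragm intermittent contact).

168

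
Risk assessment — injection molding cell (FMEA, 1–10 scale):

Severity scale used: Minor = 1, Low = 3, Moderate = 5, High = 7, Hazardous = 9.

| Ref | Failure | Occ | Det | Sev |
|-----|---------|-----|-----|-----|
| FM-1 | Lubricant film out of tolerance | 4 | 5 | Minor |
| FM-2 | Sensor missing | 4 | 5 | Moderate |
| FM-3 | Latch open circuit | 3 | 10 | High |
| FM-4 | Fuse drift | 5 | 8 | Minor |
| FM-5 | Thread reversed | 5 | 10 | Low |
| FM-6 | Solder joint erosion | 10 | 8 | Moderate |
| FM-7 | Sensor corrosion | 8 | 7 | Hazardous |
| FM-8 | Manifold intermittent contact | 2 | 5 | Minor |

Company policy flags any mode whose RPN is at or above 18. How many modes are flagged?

7

RPN = Severity × Occurrence × Detection:
  FM-1: 1 × 4 × 5 = 20
  FM-2: 5 × 4 × 5 = 100
  FM-3: 7 × 3 × 10 = 210
  FM-4: 1 × 5 × 8 = 40
  FM-5: 3 × 5 × 10 = 150
  FM-6: 5 × 10 × 8 = 400
  FM-7: 9 × 8 × 7 = 504
  FM-8: 1 × 2 × 5 = 10
Modes with RPN ≥ 18: FM-1 (20), FM-2 (100), FM-3 (210), FM-4 (40), FM-5 (150), FM-6 (400), FM-7 (504) → 7.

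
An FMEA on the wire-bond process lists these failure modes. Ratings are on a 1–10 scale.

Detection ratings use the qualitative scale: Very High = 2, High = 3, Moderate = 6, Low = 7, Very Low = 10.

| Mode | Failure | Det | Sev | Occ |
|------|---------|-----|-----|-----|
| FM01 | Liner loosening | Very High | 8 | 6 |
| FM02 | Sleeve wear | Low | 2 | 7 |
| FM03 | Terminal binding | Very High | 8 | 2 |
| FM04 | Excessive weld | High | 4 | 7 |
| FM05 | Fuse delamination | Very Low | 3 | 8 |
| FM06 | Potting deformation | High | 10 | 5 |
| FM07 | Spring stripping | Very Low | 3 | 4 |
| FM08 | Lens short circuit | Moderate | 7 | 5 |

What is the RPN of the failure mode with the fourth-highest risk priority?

120

RPN = Severity × Occurrence × Detection:
  FM01: 8 × 6 × 2 = 96
  FM02: 2 × 7 × 7 = 98
  FM03: 8 × 2 × 2 = 32
  FM04: 4 × 7 × 3 = 84
  FM05: 3 × 8 × 10 = 240
  FM06: 10 × 5 × 3 = 150
  FM07: 3 × 4 × 10 = 120
  FM08: 7 × 5 × 6 = 210
Sorted descending: 240, 210, 150, 120, 98, 96, 84, 32.
The fourth-highest RPN is 120 (FM07).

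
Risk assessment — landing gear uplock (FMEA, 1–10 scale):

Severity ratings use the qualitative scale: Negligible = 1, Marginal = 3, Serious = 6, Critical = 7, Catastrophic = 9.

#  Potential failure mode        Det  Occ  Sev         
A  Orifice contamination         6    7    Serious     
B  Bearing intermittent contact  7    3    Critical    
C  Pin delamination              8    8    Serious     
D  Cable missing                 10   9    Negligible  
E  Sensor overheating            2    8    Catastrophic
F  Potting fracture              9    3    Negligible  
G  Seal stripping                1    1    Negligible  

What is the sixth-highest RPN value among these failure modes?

27

RPN = Severity × Occurrence × Detection:
  A: 6 × 7 × 6 = 252
  B: 7 × 3 × 7 = 147
  C: 6 × 8 × 8 = 384
  D: 1 × 9 × 10 = 90
  E: 9 × 8 × 2 = 144
  F: 1 × 3 × 9 = 27
  G: 1 × 1 × 1 = 1
Sorted descending: 384, 252, 147, 144, 90, 27, 1.
The sixth-highest RPN is 27 (F).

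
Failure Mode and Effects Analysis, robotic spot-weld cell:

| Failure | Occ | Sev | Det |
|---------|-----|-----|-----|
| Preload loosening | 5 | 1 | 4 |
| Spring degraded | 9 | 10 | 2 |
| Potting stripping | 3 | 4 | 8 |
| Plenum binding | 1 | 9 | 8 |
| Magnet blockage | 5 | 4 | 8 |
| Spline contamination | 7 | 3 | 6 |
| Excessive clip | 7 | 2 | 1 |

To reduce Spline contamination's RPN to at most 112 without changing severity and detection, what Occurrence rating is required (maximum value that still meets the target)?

Spline contamination: S=3, O=7, D=6 → current RPN = 126.
Fixed product = 18. Need 18 × O ≤ 112, so O ≤ 112/18 = 6.22.
Maximum integer Occurrence rating = 6 (gives RPN 108; O=7 would give 126 > 112).

6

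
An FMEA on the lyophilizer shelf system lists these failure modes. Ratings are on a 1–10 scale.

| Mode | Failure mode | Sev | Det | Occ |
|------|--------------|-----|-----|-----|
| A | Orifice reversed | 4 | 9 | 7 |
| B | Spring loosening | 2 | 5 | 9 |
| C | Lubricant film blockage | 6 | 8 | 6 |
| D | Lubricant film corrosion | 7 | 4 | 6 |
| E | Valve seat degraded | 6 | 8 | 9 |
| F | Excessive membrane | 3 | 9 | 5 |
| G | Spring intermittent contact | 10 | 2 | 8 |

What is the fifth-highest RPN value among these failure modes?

RPN = Severity × Occurrence × Detection:
  A: 4 × 7 × 9 = 252
  B: 2 × 9 × 5 = 90
  C: 6 × 6 × 8 = 288
  D: 7 × 6 × 4 = 168
  E: 6 × 9 × 8 = 432
  F: 3 × 5 × 9 = 135
  G: 10 × 8 × 2 = 160
Sorted descending: 432, 288, 252, 168, 160, 135, 90.
The fifth-highest RPN is 160 (G).

160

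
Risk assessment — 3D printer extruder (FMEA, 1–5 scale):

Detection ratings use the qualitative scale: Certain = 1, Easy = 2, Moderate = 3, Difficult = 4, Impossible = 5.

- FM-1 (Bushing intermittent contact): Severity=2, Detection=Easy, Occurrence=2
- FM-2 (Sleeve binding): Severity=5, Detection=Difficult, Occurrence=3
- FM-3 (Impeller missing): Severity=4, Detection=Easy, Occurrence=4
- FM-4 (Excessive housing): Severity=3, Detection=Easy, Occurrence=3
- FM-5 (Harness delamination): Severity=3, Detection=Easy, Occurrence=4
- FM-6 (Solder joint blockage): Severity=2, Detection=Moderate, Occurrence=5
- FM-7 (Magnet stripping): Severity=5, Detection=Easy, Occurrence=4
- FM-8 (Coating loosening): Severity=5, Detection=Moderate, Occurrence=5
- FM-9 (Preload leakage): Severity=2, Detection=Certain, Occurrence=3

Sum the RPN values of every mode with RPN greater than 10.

RPN = Severity × Occurrence × Detection:
  FM-1: 2 × 2 × 2 = 8
  FM-2: 5 × 3 × 4 = 60
  FM-3: 4 × 4 × 2 = 32
  FM-4: 3 × 3 × 2 = 18
  FM-5: 3 × 4 × 2 = 24
  FM-6: 2 × 5 × 3 = 30
  FM-7: 5 × 4 × 2 = 40
  FM-8: 5 × 5 × 3 = 75
  FM-9: 2 × 3 × 1 = 6
RPN > 10: FM-2 (60), FM-3 (32), FM-4 (18), FM-5 (24), FM-6 (30), FM-7 (40), FM-8 (75).
Sum: 60 + 32 + 18 + 24 + 30 + 40 + 75 = 279.

279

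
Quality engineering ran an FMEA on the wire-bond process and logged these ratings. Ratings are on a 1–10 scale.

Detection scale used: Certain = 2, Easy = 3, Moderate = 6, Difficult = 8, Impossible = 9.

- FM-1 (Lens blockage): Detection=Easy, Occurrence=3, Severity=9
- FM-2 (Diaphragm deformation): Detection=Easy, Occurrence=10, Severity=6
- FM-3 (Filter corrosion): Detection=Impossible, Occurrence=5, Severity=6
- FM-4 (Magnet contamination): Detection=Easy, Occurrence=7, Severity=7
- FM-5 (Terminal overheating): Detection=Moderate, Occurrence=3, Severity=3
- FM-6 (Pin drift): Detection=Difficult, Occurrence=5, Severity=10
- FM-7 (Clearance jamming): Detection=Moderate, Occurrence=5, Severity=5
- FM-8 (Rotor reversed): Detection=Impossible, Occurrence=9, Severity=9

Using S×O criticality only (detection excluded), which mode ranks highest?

FM-8

Criticality = Severity × Occurrence:
  FM-1: 9 × 3 = 27
  FM-2: 6 × 10 = 60
  FM-3: 6 × 5 = 30
  FM-4: 7 × 7 = 49
  FM-5: 3 × 3 = 9
  FM-6: 10 × 5 = 50
  FM-7: 5 × 5 = 25
  FM-8: 9 × 9 = 81
Highest criticality is 81 → FM-8.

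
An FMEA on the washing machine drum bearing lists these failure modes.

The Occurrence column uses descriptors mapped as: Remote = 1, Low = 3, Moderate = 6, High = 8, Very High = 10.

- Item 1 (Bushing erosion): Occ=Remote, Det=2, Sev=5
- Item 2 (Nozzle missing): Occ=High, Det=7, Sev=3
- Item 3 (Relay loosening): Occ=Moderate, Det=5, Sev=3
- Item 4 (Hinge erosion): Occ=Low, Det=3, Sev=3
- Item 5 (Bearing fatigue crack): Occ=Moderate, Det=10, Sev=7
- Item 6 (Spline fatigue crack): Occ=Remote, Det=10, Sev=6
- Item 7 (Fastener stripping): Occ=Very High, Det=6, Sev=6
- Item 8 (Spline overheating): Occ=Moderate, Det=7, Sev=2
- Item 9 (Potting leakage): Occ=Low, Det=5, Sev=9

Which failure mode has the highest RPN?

RPN = Severity × Occurrence × Detection:
  Item 1: 5 × 1 × 2 = 10
  Item 2: 3 × 8 × 7 = 168
  Item 3: 3 × 6 × 5 = 90
  Item 4: 3 × 3 × 3 = 27
  Item 5: 7 × 6 × 10 = 420
  Item 6: 6 × 1 × 10 = 60
  Item 7: 6 × 10 × 6 = 360
  Item 8: 2 × 6 × 7 = 84
  Item 9: 9 × 3 × 5 = 135
Highest RPN is 420 → Item 5.

Item 5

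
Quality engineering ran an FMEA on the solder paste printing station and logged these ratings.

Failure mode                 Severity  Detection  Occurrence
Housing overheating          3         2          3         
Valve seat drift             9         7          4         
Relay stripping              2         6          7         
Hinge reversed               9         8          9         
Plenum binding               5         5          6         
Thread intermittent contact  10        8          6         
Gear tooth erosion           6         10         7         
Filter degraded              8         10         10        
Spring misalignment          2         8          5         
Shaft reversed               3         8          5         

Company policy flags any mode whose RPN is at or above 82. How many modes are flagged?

RPN = Severity × Occurrence × Detection:
  Housing overheating: 3 × 3 × 2 = 18
  Valve seat drift: 9 × 4 × 7 = 252
  Relay stripping: 2 × 7 × 6 = 84
  Hinge reversed: 9 × 9 × 8 = 648
  Plenum binding: 5 × 6 × 5 = 150
  Thread intermittent contact: 10 × 6 × 8 = 480
  Gear tooth erosion: 6 × 7 × 10 = 420
  Filter degraded: 8 × 10 × 10 = 800
  Spring misalignment: 2 × 5 × 8 = 80
  Shaft reversed: 3 × 5 × 8 = 120
Modes with RPN ≥ 82: Valve seat drift (252), Relay stripping (84), Hinge reversed (648), Plenum binding (150), Thread intermittent contact (480), Gear tooth erosion (420), Filter degraded (800), Shaft reversed (120) → 8.

8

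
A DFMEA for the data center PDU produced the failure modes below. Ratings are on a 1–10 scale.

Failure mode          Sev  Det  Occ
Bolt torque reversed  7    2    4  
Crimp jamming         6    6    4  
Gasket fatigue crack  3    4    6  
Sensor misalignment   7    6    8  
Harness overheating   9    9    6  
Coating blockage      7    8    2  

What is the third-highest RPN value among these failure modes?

144

RPN = Severity × Occurrence × Detection:
  Bolt torque reversed: 7 × 4 × 2 = 56
  Crimp jamming: 6 × 4 × 6 = 144
  Gasket fatigue crack: 3 × 6 × 4 = 72
  Sensor misalignment: 7 × 8 × 6 = 336
  Harness overheating: 9 × 6 × 9 = 486
  Coating blockage: 7 × 2 × 8 = 112
Sorted descending: 486, 336, 144, 112, 72, 56.
The third-highest RPN is 144 (Crimp jamming).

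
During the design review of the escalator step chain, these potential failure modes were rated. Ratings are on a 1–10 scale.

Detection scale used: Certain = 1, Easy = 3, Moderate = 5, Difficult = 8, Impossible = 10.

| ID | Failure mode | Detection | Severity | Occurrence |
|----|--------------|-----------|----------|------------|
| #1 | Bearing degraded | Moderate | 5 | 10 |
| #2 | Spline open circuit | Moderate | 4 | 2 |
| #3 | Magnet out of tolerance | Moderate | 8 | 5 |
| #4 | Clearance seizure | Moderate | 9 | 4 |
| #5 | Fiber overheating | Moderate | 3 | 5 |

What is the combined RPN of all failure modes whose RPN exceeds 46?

705

RPN = Severity × Occurrence × Detection:
  #1: 5 × 10 × 5 = 250
  #2: 4 × 2 × 5 = 40
  #3: 8 × 5 × 5 = 200
  #4: 9 × 4 × 5 = 180
  #5: 3 × 5 × 5 = 75
RPN > 46: #1 (250), #3 (200), #4 (180), #5 (75).
Sum: 250 + 200 + 180 + 75 = 705.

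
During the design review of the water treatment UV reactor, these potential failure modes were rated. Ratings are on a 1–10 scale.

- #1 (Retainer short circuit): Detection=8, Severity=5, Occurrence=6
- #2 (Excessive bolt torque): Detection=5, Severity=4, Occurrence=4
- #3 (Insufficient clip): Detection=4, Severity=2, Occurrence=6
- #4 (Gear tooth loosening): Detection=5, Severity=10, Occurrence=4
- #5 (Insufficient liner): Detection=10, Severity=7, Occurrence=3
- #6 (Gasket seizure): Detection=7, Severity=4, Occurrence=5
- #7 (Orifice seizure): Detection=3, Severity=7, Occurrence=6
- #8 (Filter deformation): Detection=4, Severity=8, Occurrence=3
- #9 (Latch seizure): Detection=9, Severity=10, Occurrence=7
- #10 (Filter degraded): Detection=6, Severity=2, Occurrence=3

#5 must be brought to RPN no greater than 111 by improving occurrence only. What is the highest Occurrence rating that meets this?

1

#5: S=7, O=3, D=10 → current RPN = 210.
Fixed product = 70. Need 70 × O ≤ 111, so O ≤ 111/70 = 1.59.
Maximum integer Occurrence rating = 1 (gives RPN 70; O=2 would give 140 > 111).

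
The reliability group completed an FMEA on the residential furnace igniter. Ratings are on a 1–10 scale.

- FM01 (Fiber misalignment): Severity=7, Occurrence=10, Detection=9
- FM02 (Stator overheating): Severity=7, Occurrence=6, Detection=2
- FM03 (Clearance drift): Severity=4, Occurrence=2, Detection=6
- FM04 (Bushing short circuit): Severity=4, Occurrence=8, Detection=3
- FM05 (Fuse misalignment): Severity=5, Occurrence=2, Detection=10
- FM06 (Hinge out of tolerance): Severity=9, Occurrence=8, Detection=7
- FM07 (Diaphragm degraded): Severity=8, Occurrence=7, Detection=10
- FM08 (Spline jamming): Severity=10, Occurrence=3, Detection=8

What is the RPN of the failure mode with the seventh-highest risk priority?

RPN = Severity × Occurrence × Detection:
  FM01: 7 × 10 × 9 = 630
  FM02: 7 × 6 × 2 = 84
  FM03: 4 × 2 × 6 = 48
  FM04: 4 × 8 × 3 = 96
  FM05: 5 × 2 × 10 = 100
  FM06: 9 × 8 × 7 = 504
  FM07: 8 × 7 × 10 = 560
  FM08: 10 × 3 × 8 = 240
Sorted descending: 630, 560, 504, 240, 100, 96, 84, 48.
The seventh-highest RPN is 84 (FM02).

84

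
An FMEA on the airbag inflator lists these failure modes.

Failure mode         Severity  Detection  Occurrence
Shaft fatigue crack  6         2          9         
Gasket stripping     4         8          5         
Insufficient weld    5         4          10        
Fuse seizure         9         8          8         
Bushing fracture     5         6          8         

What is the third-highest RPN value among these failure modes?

RPN = Severity × Occurrence × Detection:
  Shaft fatigue crack: 6 × 9 × 2 = 108
  Gasket stripping: 4 × 5 × 8 = 160
  Insufficient weld: 5 × 10 × 4 = 200
  Fuse seizure: 9 × 8 × 8 = 576
  Bushing fracture: 5 × 8 × 6 = 240
Sorted descending: 576, 240, 200, 160, 108.
The third-highest RPN is 200 (Insufficient weld).

200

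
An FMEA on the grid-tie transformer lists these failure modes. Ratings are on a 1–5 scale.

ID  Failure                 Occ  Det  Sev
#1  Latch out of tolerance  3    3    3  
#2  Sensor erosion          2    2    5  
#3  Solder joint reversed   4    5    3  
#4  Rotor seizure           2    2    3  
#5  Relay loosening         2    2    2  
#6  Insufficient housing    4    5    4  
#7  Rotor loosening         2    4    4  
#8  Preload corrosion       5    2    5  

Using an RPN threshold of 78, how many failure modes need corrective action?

RPN = Severity × Occurrence × Detection:
  #1: 3 × 3 × 3 = 27
  #2: 5 × 2 × 2 = 20
  #3: 3 × 4 × 5 = 60
  #4: 3 × 2 × 2 = 12
  #5: 2 × 2 × 2 = 8
  #6: 4 × 4 × 5 = 80
  #7: 4 × 2 × 4 = 32
  #8: 5 × 5 × 2 = 50
Modes with RPN ≥ 78: #6 (80) → 1.

1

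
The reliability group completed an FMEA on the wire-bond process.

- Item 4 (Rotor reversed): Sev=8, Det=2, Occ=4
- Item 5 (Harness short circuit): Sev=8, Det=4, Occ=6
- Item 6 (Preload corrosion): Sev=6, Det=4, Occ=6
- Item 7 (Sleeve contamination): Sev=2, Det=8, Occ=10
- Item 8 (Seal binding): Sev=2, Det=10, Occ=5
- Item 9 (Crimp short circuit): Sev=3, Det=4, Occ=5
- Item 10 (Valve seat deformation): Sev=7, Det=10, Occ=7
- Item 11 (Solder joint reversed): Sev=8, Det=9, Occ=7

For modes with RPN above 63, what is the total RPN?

1654

RPN = Severity × Occurrence × Detection:
  Item 4: 8 × 4 × 2 = 64
  Item 5: 8 × 6 × 4 = 192
  Item 6: 6 × 6 × 4 = 144
  Item 7: 2 × 10 × 8 = 160
  Item 8: 2 × 5 × 10 = 100
  Item 9: 3 × 5 × 4 = 60
  Item 10: 7 × 7 × 10 = 490
  Item 11: 8 × 7 × 9 = 504
RPN > 63: Item 4 (64), Item 5 (192), Item 6 (144), Item 7 (160), Item 8 (100), Item 10 (490), Item 11 (504).
Sum: 64 + 192 + 144 + 160 + 100 + 490 + 504 = 1654.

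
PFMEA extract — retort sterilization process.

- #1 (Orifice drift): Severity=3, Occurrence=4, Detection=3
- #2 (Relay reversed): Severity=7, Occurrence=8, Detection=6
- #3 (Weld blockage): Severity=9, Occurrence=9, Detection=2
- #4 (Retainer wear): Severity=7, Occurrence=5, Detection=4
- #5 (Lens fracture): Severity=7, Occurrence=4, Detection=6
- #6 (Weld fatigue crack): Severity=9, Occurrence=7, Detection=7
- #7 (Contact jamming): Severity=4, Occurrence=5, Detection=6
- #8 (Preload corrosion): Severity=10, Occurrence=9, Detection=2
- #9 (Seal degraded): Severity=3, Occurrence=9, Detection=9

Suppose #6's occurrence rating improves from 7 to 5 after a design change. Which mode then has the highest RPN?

RPN = Severity × Occurrence × Detection:
  #1: 3 × 4 × 3 = 36
  #2: 7 × 8 × 6 = 336
  #3: 9 × 9 × 2 = 162
  #4: 7 × 5 × 4 = 140
  #5: 7 × 4 × 6 = 168
  #6: 9 × 7 × 7 = 441
  #7: 4 × 5 × 6 = 120
  #8: 10 × 9 × 2 = 180
  #9: 3 × 9 × 9 = 243
After action: #6 → 9 × 5 × 7 = 315.
Revised RPNs: #2=336, #6=315, #9=243, #8=180, #5=168, #3=162, #4=140, #7=120, #1=36.
Highest is now #2 (336).

#2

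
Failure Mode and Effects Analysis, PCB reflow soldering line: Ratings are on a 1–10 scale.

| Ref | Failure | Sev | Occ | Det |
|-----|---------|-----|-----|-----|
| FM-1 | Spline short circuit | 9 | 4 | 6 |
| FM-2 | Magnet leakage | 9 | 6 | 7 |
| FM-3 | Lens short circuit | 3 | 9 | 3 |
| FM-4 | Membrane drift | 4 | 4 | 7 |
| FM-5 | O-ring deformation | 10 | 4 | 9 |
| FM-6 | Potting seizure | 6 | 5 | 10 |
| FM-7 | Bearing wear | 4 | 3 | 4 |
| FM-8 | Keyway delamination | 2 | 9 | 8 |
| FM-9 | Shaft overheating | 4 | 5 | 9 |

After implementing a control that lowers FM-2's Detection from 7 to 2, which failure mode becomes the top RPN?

RPN = Severity × Occurrence × Detection:
  FM-1: 9 × 4 × 6 = 216
  FM-2: 9 × 6 × 7 = 378
  FM-3: 3 × 9 × 3 = 81
  FM-4: 4 × 4 × 7 = 112
  FM-5: 10 × 4 × 9 = 360
  FM-6: 6 × 5 × 10 = 300
  FM-7: 4 × 3 × 4 = 48
  FM-8: 2 × 9 × 8 = 144
  FM-9: 4 × 5 × 9 = 180
After action: FM-2 → 9 × 6 × 2 = 108.
Revised RPNs: FM-5=360, FM-6=300, FM-1=216, FM-9=180, FM-8=144, FM-4=112, FM-2=108, FM-3=81, FM-7=48.
Highest is now FM-5 (360).

FM-5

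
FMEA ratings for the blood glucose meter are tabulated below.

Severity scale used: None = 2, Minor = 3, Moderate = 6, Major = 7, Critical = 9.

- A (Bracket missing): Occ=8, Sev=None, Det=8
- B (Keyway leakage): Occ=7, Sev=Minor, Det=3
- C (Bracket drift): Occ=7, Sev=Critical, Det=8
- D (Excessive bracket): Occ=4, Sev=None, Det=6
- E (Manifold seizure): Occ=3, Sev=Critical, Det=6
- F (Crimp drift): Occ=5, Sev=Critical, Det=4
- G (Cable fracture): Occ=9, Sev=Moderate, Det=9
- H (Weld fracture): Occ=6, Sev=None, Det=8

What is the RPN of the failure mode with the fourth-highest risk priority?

162

RPN = Severity × Occurrence × Detection:
  A: 2 × 8 × 8 = 128
  B: 3 × 7 × 3 = 63
  C: 9 × 7 × 8 = 504
  D: 2 × 4 × 6 = 48
  E: 9 × 3 × 6 = 162
  F: 9 × 5 × 4 = 180
  G: 6 × 9 × 9 = 486
  H: 2 × 6 × 8 = 96
Sorted descending: 504, 486, 180, 162, 128, 96, 63, 48.
The fourth-highest RPN is 162 (E).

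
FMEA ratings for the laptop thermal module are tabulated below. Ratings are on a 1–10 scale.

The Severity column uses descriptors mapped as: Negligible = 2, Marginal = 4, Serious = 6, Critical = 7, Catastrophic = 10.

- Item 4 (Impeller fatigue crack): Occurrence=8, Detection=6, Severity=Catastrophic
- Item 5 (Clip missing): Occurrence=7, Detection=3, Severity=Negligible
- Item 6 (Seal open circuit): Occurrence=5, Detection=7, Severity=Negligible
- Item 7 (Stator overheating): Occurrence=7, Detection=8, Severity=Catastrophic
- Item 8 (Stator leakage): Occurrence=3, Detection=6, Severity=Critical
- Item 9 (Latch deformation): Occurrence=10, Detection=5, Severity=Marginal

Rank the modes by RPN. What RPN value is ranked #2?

RPN = Severity × Occurrence × Detection:
  Item 4: 10 × 8 × 6 = 480
  Item 5: 2 × 7 × 3 = 42
  Item 6: 2 × 5 × 7 = 70
  Item 7: 10 × 7 × 8 = 560
  Item 8: 7 × 3 × 6 = 126
  Item 9: 4 × 10 × 5 = 200
Sorted descending: 560, 480, 200, 126, 70, 42.
The second-highest RPN is 480 (Item 4).

480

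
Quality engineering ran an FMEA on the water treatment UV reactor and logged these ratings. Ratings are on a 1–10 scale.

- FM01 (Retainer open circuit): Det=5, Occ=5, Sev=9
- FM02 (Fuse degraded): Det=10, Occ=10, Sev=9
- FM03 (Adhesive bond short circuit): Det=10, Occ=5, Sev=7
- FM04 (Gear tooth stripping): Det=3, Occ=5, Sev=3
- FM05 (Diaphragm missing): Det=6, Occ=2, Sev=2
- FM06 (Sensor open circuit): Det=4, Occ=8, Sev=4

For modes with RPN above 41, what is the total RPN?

RPN = Severity × Occurrence × Detection:
  FM01: 9 × 5 × 5 = 225
  FM02: 9 × 10 × 10 = 900
  FM03: 7 × 5 × 10 = 350
  FM04: 3 × 5 × 3 = 45
  FM05: 2 × 2 × 6 = 24
  FM06: 4 × 8 × 4 = 128
RPN > 41: FM01 (225), FM02 (900), FM03 (350), FM04 (45), FM06 (128).
Sum: 225 + 900 + 350 + 45 + 128 = 1648.

1648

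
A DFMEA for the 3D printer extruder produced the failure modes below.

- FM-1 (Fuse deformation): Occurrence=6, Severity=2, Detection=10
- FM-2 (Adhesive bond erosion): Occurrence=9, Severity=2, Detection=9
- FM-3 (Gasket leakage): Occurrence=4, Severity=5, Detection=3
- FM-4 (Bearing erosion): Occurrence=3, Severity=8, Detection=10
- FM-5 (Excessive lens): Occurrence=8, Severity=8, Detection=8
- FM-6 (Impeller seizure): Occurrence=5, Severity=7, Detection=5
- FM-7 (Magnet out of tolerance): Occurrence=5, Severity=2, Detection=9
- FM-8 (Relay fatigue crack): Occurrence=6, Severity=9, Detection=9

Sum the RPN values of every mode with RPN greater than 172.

1413

RPN = Severity × Occurrence × Detection:
  FM-1: 2 × 6 × 10 = 120
  FM-2: 2 × 9 × 9 = 162
  FM-3: 5 × 4 × 3 = 60
  FM-4: 8 × 3 × 10 = 240
  FM-5: 8 × 8 × 8 = 512
  FM-6: 7 × 5 × 5 = 175
  FM-7: 2 × 5 × 9 = 90
  FM-8: 9 × 6 × 9 = 486
RPN > 172: FM-4 (240), FM-5 (512), FM-6 (175), FM-8 (486).
Sum: 240 + 512 + 175 + 486 = 1413.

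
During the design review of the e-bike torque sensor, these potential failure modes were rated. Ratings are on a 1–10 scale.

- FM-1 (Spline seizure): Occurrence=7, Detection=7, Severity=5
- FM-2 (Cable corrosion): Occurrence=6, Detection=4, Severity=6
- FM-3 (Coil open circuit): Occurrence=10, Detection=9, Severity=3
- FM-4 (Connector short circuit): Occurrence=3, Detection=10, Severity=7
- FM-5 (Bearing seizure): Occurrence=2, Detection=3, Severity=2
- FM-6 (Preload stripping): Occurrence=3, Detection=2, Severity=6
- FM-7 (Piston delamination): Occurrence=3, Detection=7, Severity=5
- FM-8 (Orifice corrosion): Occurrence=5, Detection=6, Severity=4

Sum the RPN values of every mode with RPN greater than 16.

1130

RPN = Severity × Occurrence × Detection:
  FM-1: 5 × 7 × 7 = 245
  FM-2: 6 × 6 × 4 = 144
  FM-3: 3 × 10 × 9 = 270
  FM-4: 7 × 3 × 10 = 210
  FM-5: 2 × 2 × 3 = 12
  FM-6: 6 × 3 × 2 = 36
  FM-7: 5 × 3 × 7 = 105
  FM-8: 4 × 5 × 6 = 120
RPN > 16: FM-1 (245), FM-2 (144), FM-3 (270), FM-4 (210), FM-6 (36), FM-7 (105), FM-8 (120).
Sum: 245 + 144 + 270 + 210 + 36 + 105 + 120 = 1130.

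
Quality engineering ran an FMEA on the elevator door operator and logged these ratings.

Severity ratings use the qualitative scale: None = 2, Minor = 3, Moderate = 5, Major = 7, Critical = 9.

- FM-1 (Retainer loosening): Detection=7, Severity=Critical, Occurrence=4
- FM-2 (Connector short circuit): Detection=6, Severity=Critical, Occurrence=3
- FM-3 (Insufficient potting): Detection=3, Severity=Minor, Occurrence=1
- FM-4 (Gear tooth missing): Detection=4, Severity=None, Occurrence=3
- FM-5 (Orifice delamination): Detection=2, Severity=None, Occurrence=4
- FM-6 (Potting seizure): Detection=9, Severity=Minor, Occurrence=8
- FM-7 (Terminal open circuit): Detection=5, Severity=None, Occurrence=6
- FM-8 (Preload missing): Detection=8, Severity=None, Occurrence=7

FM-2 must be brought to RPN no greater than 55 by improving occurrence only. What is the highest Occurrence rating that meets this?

1

FM-2: S=9, O=3, D=6 → current RPN = 162.
Fixed product = 54. Need 54 × O ≤ 55, so O ≤ 55/54 = 1.02.
Maximum integer Occurrence rating = 1 (gives RPN 54; O=2 would give 108 > 55).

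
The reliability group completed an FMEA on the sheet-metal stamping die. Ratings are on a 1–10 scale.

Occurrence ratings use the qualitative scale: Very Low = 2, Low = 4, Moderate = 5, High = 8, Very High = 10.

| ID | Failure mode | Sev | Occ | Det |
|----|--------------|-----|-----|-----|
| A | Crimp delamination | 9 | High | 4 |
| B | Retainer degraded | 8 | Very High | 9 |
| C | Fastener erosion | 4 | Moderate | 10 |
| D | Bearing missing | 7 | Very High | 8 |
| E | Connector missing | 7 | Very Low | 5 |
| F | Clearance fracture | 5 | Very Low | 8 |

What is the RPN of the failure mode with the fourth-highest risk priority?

RPN = Severity × Occurrence × Detection:
  A: 9 × 8 × 4 = 288
  B: 8 × 10 × 9 = 720
  C: 4 × 5 × 10 = 200
  D: 7 × 10 × 8 = 560
  E: 7 × 2 × 5 = 70
  F: 5 × 2 × 8 = 80
Sorted descending: 720, 560, 288, 200, 80, 70.
The fourth-highest RPN is 200 (C).

200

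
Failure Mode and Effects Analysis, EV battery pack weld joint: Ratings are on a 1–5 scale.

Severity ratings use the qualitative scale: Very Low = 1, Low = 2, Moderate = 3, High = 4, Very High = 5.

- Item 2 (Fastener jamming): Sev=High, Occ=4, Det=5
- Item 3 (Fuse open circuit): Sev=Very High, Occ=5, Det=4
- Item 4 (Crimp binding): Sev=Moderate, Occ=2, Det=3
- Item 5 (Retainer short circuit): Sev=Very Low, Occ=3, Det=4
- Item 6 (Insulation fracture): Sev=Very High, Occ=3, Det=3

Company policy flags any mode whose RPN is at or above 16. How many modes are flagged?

RPN = Severity × Occurrence × Detection:
  Item 2: 4 × 4 × 5 = 80
  Item 3: 5 × 5 × 4 = 100
  Item 4: 3 × 2 × 3 = 18
  Item 5: 1 × 3 × 4 = 12
  Item 6: 5 × 3 × 3 = 45
Modes with RPN ≥ 16: Item 2 (80), Item 3 (100), Item 4 (18), Item 6 (45) → 4.

4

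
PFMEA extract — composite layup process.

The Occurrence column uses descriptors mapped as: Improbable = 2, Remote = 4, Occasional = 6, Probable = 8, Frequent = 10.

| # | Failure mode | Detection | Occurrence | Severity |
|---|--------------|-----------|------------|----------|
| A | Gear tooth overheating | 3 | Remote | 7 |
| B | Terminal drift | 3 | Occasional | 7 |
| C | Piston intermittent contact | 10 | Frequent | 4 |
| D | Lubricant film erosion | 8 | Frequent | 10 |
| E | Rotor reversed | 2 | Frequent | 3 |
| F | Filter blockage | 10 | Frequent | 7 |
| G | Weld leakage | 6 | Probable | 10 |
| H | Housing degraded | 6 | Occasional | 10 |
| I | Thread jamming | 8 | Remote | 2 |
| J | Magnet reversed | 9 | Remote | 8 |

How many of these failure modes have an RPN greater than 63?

RPN = Severity × Occurrence × Detection:
  A: 7 × 4 × 3 = 84
  B: 7 × 6 × 3 = 126
  C: 4 × 10 × 10 = 400
  D: 10 × 10 × 8 = 800
  E: 3 × 10 × 2 = 60
  F: 7 × 10 × 10 = 700
  G: 10 × 8 × 6 = 480
  H: 10 × 6 × 6 = 360
  I: 2 × 4 × 8 = 64
  J: 8 × 4 × 9 = 288
Modes with RPN > 63: A (84), B (126), C (400), D (800), F (700), G (480), H (360), I (64), J (288) → 9.

9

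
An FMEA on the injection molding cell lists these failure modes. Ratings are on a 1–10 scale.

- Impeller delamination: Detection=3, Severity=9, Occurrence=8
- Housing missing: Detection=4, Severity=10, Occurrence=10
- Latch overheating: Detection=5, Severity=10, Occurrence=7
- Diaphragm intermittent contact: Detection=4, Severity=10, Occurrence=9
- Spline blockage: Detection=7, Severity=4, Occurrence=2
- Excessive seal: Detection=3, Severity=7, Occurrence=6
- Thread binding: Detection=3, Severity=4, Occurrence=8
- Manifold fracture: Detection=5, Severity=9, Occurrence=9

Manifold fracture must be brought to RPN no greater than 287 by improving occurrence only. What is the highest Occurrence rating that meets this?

6

Manifold fracture: S=9, O=9, D=5 → current RPN = 405.
Fixed product = 45. Need 45 × O ≤ 287, so O ≤ 287/45 = 6.38.
Maximum integer Occurrence rating = 6 (gives RPN 270; O=7 would give 315 > 287).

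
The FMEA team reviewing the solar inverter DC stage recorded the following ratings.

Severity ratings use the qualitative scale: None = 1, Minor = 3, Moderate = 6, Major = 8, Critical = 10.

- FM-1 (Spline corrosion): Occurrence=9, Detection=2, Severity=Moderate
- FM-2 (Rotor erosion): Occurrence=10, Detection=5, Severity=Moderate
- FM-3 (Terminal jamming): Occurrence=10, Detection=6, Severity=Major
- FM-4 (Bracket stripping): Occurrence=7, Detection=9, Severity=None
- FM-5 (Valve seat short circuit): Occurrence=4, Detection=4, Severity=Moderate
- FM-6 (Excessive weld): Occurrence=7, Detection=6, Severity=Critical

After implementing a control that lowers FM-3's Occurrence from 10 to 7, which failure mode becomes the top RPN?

RPN = Severity × Occurrence × Detection:
  FM-1: 6 × 9 × 2 = 108
  FM-2: 6 × 10 × 5 = 300
  FM-3: 8 × 10 × 6 = 480
  FM-4: 1 × 7 × 9 = 63
  FM-5: 6 × 4 × 4 = 96
  FM-6: 10 × 7 × 6 = 420
After action: FM-3 → 8 × 7 × 6 = 336.
Revised RPNs: FM-6=420, FM-3=336, FM-2=300, FM-1=108, FM-5=96, FM-4=63.
Highest is now FM-6 (420).

FM-6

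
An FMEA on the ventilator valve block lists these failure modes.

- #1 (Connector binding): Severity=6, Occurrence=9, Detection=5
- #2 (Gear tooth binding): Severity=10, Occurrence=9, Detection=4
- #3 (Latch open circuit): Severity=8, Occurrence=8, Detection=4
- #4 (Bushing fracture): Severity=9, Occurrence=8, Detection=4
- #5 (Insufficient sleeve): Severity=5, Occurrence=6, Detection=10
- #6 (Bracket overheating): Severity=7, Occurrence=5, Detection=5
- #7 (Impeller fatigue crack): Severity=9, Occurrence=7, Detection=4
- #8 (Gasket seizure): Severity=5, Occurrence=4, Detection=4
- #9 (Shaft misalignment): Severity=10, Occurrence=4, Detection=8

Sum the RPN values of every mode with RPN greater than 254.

RPN = Severity × Occurrence × Detection:
  #1: 6 × 9 × 5 = 270
  #2: 10 × 9 × 4 = 360
  #3: 8 × 8 × 4 = 256
  #4: 9 × 8 × 4 = 288
  #5: 5 × 6 × 10 = 300
  #6: 7 × 5 × 5 = 175
  #7: 9 × 7 × 4 = 252
  #8: 5 × 4 × 4 = 80
  #9: 10 × 4 × 8 = 320
RPN > 254: #1 (270), #2 (360), #3 (256), #4 (288), #5 (300), #9 (320).
Sum: 270 + 360 + 256 + 288 + 300 + 320 = 1794.

1794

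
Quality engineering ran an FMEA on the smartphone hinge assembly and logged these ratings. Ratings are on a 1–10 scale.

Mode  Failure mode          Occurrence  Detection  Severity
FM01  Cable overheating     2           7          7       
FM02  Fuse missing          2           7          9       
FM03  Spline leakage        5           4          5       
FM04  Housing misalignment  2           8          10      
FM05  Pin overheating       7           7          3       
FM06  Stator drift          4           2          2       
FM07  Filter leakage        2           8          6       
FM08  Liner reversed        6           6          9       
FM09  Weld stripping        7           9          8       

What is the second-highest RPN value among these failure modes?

RPN = Severity × Occurrence × Detection:
  FM01: 7 × 2 × 7 = 98
  FM02: 9 × 2 × 7 = 126
  FM03: 5 × 5 × 4 = 100
  FM04: 10 × 2 × 8 = 160
  FM05: 3 × 7 × 7 = 147
  FM06: 2 × 4 × 2 = 16
  FM07: 6 × 2 × 8 = 96
  FM08: 9 × 6 × 6 = 324
  FM09: 8 × 7 × 9 = 504
Sorted descending: 504, 324, 160, 147, 126, 100, 98, 96, 16.
The second-highest RPN is 324 (FM08).

324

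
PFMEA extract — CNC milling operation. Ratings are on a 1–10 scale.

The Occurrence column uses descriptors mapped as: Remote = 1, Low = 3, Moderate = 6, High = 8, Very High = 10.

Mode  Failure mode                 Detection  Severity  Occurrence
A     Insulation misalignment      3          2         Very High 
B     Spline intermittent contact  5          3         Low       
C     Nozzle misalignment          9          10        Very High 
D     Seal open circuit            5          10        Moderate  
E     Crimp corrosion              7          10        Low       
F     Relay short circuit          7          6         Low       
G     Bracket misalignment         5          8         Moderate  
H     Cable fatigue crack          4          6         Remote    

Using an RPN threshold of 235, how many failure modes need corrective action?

3

RPN = Severity × Occurrence × Detection:
  A: 2 × 10 × 3 = 60
  B: 3 × 3 × 5 = 45
  C: 10 × 10 × 9 = 900
  D: 10 × 6 × 5 = 300
  E: 10 × 3 × 7 = 210
  F: 6 × 3 × 7 = 126
  G: 8 × 6 × 5 = 240
  H: 6 × 1 × 4 = 24
Modes with RPN ≥ 235: C (900), D (300), G (240) → 3.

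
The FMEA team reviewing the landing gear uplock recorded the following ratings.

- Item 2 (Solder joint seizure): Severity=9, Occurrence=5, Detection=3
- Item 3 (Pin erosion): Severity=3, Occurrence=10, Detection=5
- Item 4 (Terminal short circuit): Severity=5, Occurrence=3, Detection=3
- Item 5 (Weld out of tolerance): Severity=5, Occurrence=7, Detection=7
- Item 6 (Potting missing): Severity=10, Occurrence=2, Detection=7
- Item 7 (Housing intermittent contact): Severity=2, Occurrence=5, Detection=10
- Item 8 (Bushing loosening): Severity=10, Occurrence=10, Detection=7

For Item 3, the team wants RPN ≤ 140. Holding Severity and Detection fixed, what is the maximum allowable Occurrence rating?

Item 3: S=3, O=10, D=5 → current RPN = 150.
Fixed product = 15. Need 15 × O ≤ 140, so O ≤ 140/15 = 9.33.
Maximum integer Occurrence rating = 9 (gives RPN 135; O=10 would give 150 > 140).

9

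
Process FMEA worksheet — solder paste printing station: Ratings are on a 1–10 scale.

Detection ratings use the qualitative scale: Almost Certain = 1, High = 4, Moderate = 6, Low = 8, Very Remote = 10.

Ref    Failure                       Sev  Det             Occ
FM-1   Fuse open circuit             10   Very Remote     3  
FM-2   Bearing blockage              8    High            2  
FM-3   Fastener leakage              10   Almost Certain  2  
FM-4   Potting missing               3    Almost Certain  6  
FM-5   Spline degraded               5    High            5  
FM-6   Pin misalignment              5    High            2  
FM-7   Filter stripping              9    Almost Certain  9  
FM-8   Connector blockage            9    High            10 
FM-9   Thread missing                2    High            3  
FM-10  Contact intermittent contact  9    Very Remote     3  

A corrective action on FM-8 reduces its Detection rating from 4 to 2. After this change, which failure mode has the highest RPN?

RPN = Severity × Occurrence × Detection:
  FM-1: 10 × 3 × 10 = 300
  FM-2: 8 × 2 × 4 = 64
  FM-3: 10 × 2 × 1 = 20
  FM-4: 3 × 6 × 1 = 18
  FM-5: 5 × 5 × 4 = 100
  FM-6: 5 × 2 × 4 = 40
  FM-7: 9 × 9 × 1 = 81
  FM-8: 9 × 10 × 4 = 360
  FM-9: 2 × 3 × 4 = 24
  FM-10: 9 × 3 × 10 = 270
After action: FM-8 → 9 × 10 × 2 = 180.
Revised RPNs: FM-1=300, FM-10=270, FM-8=180, FM-5=100, FM-7=81, FM-2=64, FM-6=40, FM-9=24, FM-3=20, FM-4=18.
Highest is now FM-1 (300).

FM-1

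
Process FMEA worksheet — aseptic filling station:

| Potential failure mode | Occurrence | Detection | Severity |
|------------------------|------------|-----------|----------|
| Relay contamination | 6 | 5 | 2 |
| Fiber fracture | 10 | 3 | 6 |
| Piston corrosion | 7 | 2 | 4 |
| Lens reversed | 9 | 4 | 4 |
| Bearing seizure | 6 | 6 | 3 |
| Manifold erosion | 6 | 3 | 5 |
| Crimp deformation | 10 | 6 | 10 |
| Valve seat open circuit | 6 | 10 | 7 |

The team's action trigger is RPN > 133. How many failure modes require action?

4

RPN = Severity × Occurrence × Detection:
  Relay contamination: 2 × 6 × 5 = 60
  Fiber fracture: 6 × 10 × 3 = 180
  Piston corrosion: 4 × 7 × 2 = 56
  Lens reversed: 4 × 9 × 4 = 144
  Bearing seizure: 3 × 6 × 6 = 108
  Manifold erosion: 5 × 6 × 3 = 90
  Crimp deformation: 10 × 10 × 6 = 600
  Valve seat open circuit: 7 × 6 × 10 = 420
Modes with RPN > 133: Fiber fracture (180), Lens reversed (144), Crimp deformation (600), Valve seat open circuit (420) → 4.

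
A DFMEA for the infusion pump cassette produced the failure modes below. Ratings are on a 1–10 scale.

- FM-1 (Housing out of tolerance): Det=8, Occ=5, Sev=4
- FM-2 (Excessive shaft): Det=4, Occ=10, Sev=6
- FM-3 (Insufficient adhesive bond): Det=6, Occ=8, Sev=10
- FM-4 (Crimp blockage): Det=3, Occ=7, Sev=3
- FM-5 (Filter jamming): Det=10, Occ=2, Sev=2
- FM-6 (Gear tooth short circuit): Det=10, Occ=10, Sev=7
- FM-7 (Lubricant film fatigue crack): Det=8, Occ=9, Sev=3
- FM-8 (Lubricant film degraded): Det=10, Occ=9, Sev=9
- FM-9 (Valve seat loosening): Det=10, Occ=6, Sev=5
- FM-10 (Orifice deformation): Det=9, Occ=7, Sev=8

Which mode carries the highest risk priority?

RPN = Severity × Occurrence × Detection:
  FM-1: 4 × 5 × 8 = 160
  FM-2: 6 × 10 × 4 = 240
  FM-3: 10 × 8 × 6 = 480
  FM-4: 3 × 7 × 3 = 63
  FM-5: 2 × 2 × 10 = 40
  FM-6: 7 × 10 × 10 = 700
  FM-7: 3 × 9 × 8 = 216
  FM-8: 9 × 9 × 10 = 810
  FM-9: 5 × 6 × 10 = 300
  FM-10: 8 × 7 × 9 = 504
Highest RPN is 810 → FM-8.

FM-8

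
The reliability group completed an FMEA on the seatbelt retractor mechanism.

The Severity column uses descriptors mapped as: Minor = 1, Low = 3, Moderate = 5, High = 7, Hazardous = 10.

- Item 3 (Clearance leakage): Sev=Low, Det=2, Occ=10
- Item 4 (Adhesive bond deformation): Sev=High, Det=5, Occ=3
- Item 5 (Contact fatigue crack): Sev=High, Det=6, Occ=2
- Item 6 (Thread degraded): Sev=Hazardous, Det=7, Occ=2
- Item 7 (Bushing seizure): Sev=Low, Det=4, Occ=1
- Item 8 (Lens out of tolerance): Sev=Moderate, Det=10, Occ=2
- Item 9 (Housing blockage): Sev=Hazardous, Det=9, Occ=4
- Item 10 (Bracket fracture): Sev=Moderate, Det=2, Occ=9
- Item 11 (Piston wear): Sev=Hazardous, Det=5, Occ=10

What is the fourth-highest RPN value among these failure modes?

RPN = Severity × Occurrence × Detection:
  Item 3: 3 × 10 × 2 = 60
  Item 4: 7 × 3 × 5 = 105
  Item 5: 7 × 2 × 6 = 84
  Item 6: 10 × 2 × 7 = 140
  Item 7: 3 × 1 × 4 = 12
  Item 8: 5 × 2 × 10 = 100
  Item 9: 10 × 4 × 9 = 360
  Item 10: 5 × 9 × 2 = 90
  Item 11: 10 × 10 × 5 = 500
Sorted descending: 500, 360, 140, 105, 100, 90, 84, 60, 12.
The fourth-highest RPN is 105 (Item 4).

105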